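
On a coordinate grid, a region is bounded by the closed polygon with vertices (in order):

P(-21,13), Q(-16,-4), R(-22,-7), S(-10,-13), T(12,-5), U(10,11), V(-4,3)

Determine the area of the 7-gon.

502.5

Σ = (292) + (24) + (216) + (206) + (182) + (74) + (11) = 1005
Area = |Σ|/2 = 502.5.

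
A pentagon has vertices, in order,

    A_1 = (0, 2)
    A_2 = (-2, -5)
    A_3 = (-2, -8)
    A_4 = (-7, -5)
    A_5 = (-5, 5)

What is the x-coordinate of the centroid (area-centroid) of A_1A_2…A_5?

-192/53

Apply Gauss's area formula. First the cross-terms c_i = x_i·y_{i+1} − x_{i+1}·y_i:
  4, 6, -46, -60, -10  ⇒  2A = -106, A = -53.
Then Σ (x_i + x_{i+1})·c_i = 1152, so x̄ = 1152 / (6·(-53)) = -192/53.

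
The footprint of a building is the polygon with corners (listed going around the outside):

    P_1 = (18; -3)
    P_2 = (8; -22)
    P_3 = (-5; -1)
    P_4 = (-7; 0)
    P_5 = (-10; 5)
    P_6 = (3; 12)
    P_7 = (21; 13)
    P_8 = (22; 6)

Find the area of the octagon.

607

Σ = (-372) + (-118) + (-7) + (-35) + (-135) + (-213) + (-160) + (-174) = -1214
Area = |Σ|/2 = 607.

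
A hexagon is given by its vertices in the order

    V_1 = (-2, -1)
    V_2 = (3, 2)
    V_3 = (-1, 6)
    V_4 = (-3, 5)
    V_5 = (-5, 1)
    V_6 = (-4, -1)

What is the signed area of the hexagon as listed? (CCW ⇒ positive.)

Apply the surveyor's formula: 2A = Σ (x_i·y_{i+1} − x_{i+1}·y_i), indices taken mod 6.
Σ = (-1) + (20) + (13) + (22) + (9) + (2) = 65
Signed area = Σ/2 = 32.5 (positive ⇒ counter-clockwise traversal).

32.5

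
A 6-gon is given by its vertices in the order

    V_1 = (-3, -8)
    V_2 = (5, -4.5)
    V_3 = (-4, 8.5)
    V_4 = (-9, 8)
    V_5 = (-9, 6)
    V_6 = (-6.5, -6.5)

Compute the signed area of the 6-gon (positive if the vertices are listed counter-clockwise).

V_1→V_2: (-3)(-4.5) − (5)(-8) = 53.5
V_2→V_3: (5)(8.5) − (-4)(-4.5) = 24.5
V_3→V_4: (-4)(8) − (-9)(8.5) = 44.5
V_4→V_5: (-9)(6) − (-9)(8) = 18
V_5→V_6: (-9)(-6.5) − (-6.5)(6) = 97.5
V_6→V_1: (-6.5)(-8) − (-3)(-6.5) = 32.5
Σ = 270.5
Signed area = Σ/2 = 135.25 (positive ⇒ counter-clockwise traversal).

135.25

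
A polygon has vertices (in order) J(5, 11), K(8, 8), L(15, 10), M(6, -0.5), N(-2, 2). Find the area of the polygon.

88.25

Apply the shoelace (surveyor's) formula: 2A = Σ (x_i·y_{i+1} − x_{i+1}·y_i), indices taken mod 5.
J→K: (5)(8) − (8)(11) = -48
K→L: (8)(10) − (15)(8) = -40
L→M: (15)(-0.5) − (6)(10) = -67.5
M→N: (6)(2) − (-2)(-0.5) = 11
N→J: (-2)(11) − (5)(2) = -32
Σ = -176.5
Area = |Σ|/2 = 88.25.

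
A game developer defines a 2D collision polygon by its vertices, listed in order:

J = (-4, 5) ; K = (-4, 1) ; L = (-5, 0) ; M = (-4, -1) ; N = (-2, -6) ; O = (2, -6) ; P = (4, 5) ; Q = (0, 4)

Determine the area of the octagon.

69

Apply Gauss's area formula: 2A = Σ (x_i·y_{i+1} − x_{i+1}·y_i), indices taken mod 8.
Σ = (16) + (5) + (5) + (22) + (24) + (34) + (16) + (16) = 138
Area = |Σ|/2 = 69.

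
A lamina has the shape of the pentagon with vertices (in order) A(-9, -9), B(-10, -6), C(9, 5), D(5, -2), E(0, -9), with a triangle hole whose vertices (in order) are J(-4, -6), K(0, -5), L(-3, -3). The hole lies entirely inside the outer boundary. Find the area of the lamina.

95

Outer boundary:
Cross-terms: -36, 4, -43, -45, -81  ⇒  Σ = -201
Area = |Σ|/2 = 100.5.
Hole:
Apply Gauss's area formula: 2A = Σ (x_i·y_{i+1} − x_{i+1}·y_i), indices taken mod 3.
Cross-terms: 20, -15, 6  ⇒  Σ = 11
Area = |Σ|/2 = 5.5.
Net area = 100.5 − 5.5 = 95.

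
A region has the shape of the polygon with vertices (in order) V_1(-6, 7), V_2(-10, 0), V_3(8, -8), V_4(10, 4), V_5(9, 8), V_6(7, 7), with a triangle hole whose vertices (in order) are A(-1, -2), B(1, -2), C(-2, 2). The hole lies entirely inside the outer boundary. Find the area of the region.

198

Outer boundary:
Cross-terms: 70, 80, 112, 44, 7, 91  ⇒  Σ = 404
Area = |Σ|/2 = 202.
Hole:
Apply the shoelace formula: 2A = Σ (x_i·y_{i+1} − x_{i+1}·y_i), indices taken mod 3.
Cross-terms: 4, -2, 6  ⇒  Σ = 8
Area = |Σ|/2 = 4.
Net area = 202 − 4 = 198.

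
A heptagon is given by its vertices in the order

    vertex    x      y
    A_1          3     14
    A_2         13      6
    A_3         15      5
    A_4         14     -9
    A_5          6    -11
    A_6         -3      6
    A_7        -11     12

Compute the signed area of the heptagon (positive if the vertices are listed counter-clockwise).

Σ = (-164) + (-25) + (-205) + (-100) + (3) + (30) + (-190) = -651
Signed area = Σ/2 = -325.5 (negative ⇒ clockwise traversal).

-325.5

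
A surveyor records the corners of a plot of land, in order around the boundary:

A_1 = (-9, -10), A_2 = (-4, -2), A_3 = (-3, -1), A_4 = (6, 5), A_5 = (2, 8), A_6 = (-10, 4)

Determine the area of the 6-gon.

114.5

Apply the shoelace (surveyor's) formula: 2A = Σ (x_i·y_{i+1} − x_{i+1}·y_i), indices taken mod 6.
Cross-terms: -22, -2, -9, 38, 88, 136  ⇒  Σ = 229
Area = |Σ|/2 = 114.5.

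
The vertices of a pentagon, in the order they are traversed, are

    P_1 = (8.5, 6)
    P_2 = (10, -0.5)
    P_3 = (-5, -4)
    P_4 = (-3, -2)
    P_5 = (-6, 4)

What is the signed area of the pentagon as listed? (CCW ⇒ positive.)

Σ = (-64.25) + (-42.5) + (-2) + (-24) + (-70) = -202.75
Signed area = Σ/2 = -101.375 (negative ⇒ clockwise traversal).

-101.375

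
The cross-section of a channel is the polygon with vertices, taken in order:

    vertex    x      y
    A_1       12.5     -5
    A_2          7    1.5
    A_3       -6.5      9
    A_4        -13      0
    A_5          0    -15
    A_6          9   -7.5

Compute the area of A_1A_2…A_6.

311.125

A_1→A_2: (12.5)(1.5) − (7)(-5) = 53.75
A_2→A_3: (7)(9) − (-6.5)(1.5) = 72.75
A_3→A_4: (-6.5)(0) − (-13)(9) = 117
A_4→A_5: (-13)(-15) − (0)(0) = 195
A_5→A_6: (0)(-7.5) − (9)(-15) = 135
A_6→A_1: (9)(-5) − (12.5)(-7.5) = 48.75
Σ = 622.25
Area = |Σ|/2 = 311.125.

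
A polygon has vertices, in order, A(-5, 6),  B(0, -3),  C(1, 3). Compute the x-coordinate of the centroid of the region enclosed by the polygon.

Apply the surveyor's formula. First the cross-terms c_i = x_i·y_{i+1} − x_{i+1}·y_i:
  15, 3, 21  ⇒  2A = 39, A = 19.5.
Then Σ (x_i + x_{i+1})·c_i = -156, so x̄ = -156 / (6·19.5) = -4/3.

-4/3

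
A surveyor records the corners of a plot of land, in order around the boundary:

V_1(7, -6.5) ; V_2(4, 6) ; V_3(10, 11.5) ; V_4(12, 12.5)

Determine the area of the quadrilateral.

Apply the surveyor's formula: 2A = Σ (x_i·y_{i+1} − x_{i+1}·y_i), indices taken mod 4.
Σ = (68) + (-14) + (-13) + (-165.5) = -124.5
Area = |Σ|/2 = 62.25.

62.25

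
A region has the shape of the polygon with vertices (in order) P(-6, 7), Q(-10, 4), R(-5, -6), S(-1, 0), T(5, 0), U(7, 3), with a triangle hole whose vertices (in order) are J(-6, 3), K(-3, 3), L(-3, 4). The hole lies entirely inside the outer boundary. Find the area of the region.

Outer boundary:
Apply the surveyor's formula: 2A = Σ (x_i·y_{i+1} − x_{i+1}·y_i), indices taken mod 6.
Cross-terms: 46, 80, -6, 0, 15, 67  ⇒  Σ = 202
Area = |Σ|/2 = 101.
Hole:
J→K: (-6)(3) − (-3)(3) = -9
K→L: (-3)(4) − (-3)(3) = -3
L→J: (-3)(3) − (-6)(4) = 15
Σ = 3
Area = |Σ|/2 = 1.5.
Net area = 101 − 1.5 = 99.5.

99.5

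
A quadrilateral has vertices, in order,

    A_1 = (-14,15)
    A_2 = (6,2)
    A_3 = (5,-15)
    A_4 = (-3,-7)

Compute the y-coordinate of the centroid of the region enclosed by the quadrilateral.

10/147

Apply the shoelace formula. First the cross-terms c_i = x_i·y_{i+1} − x_{i+1}·y_i:
  -118, -100, -80, -143  ⇒  2A = -441, A = -220.5.
Then Σ (y_i + y_{i+1})·c_i = -90, so ȳ = -90 / (6·(-220.5)) = 10/147.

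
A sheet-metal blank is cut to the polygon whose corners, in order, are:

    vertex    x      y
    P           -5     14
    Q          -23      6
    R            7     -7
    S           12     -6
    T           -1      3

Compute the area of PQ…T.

242

Apply the surveyor's formula: 2A = Σ (x_i·y_{i+1} − x_{i+1}·y_i), indices taken mod 5.
Σ = (292) + (119) + (42) + (30) + (1) = 484
Area = |Σ|/2 = 242.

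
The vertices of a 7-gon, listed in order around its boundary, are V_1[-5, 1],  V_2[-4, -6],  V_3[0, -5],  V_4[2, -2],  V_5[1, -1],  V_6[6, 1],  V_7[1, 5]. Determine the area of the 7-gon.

63

Apply the surveyor's formula: 2A = Σ (x_i·y_{i+1} − x_{i+1}·y_i), indices taken mod 7.
V_1→V_2: (-5)(-6) − (-4)(1) = 34
V_2→V_3: (-4)(-5) − (0)(-6) = 20
V_3→V_4: (0)(-2) − (2)(-5) = 10
V_4→V_5: (2)(-1) − (1)(-2) = 0
V_5→V_6: (1)(1) − (6)(-1) = 7
V_6→V_7: (6)(5) − (1)(1) = 29
V_7→V_1: (1)(1) − (-5)(5) = 26
Σ = 126
Area = |Σ|/2 = 63.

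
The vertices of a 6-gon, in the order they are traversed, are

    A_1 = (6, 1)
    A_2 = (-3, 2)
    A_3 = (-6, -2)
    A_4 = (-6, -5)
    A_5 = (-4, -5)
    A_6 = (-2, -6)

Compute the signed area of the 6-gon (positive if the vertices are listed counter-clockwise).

54.5

Σ = (15) + (18) + (18) + (10) + (14) + (34) = 109
Signed area = Σ/2 = 54.5 (positive ⇒ counter-clockwise traversal).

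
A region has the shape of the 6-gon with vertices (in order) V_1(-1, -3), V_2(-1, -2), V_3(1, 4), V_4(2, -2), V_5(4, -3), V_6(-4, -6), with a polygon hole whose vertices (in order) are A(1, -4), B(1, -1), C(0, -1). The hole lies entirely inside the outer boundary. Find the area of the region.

Outer boundary:
Apply the surveyor's formula: 2A = Σ (x_i·y_{i+1} − x_{i+1}·y_i), indices taken mod 6.
Σ = (-1) + (-2) + (-10) + (2) + (-36) + (6) = -41
Area = |Σ|/2 = 20.5.
Hole:
Apply the shoelace (surveyor's) formula: 2A = Σ (x_i·y_{i+1} − x_{i+1}·y_i), indices taken mod 3.
A→B: (1)(-1) − (1)(-4) = 3
B→C: (1)(-1) − (0)(-1) = -1
C→A: (0)(-4) − (1)(-1) = 1
Σ = 3
Area = |Σ|/2 = 1.5.
Net area = 20.5 − 1.5 = 19.

19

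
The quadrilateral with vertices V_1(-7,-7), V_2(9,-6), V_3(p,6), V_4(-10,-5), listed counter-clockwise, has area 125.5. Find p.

The doubled signed area Σ (x_i y_{i+1} − x_{i+1} y_i) is linear in p.
With p=0 it equals 254; the coefficient of p is 1 (from the two edges through V_3).
So 1·p + 254 = 2·125.5 = 251 ⇒ p = -3.

-3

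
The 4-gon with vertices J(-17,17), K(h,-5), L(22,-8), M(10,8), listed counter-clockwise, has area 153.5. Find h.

18

Write out the shoelace sum; only the two edges meeting at K involve h:
2·Area = [((-17)·(-5) − h·17) + (h·(-8) − 22·(-5))] + 562
       = -25·h + 757 = 307
⇒ h = 18.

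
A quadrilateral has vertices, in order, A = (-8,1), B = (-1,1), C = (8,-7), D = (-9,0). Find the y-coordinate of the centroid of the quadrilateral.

Apply the shoelace formula. First the cross-terms c_i = x_i·y_{i+1} − x_{i+1}·y_i:
  -7, -1, -63, -9  ⇒  2A = -80, A = -40.
Then Σ (y_i + y_{i+1})·c_i = 424, so ȳ = 424 / (6·(-40)) = -53/30.

-53/30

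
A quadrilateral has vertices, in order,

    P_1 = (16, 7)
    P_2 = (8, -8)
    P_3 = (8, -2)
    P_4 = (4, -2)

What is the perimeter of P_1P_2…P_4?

|P_1P_2| = √((-8)² + (-15)²) = √289 = 17
|P_2P_3| = √((0)² + (6)²) = √36 = 6
|P_3P_4| = √((-4)² + (0)²) = √16 = 4
|P_4P_1| = √((12)² + (9)²) = √225 = 15
Perimeter = 17 + 6 + 4 + 15 = 42.

42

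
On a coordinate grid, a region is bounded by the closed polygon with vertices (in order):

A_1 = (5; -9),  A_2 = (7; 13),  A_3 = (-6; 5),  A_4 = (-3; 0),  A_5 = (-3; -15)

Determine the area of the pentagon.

Σ = (128) + (113) + (15) + (45) + (102) = 403
Area = |Σ|/2 = 201.5.

201.5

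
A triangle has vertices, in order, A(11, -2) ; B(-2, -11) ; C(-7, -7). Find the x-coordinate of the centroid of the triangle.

Apply the shoelace formula. First the cross-terms c_i = x_i·y_{i+1} − x_{i+1}·y_i:
  -125, -63, 91  ⇒  2A = -97, A = -48.5.
Then Σ (x_i + x_{i+1})·c_i = -194, so x̄ = -194 / (6·(-48.5)) = 2/3.

2/3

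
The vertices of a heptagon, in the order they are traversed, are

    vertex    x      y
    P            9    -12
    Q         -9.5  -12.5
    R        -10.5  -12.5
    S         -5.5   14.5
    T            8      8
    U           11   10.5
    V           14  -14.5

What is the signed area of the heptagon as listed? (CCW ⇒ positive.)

Σ = (-226.5) + (-12.5) + (-221) + (-160) + (-4) + (-306.5) + (-37.5) = -968
Signed area = Σ/2 = -484 (negative ⇒ clockwise traversal).

-484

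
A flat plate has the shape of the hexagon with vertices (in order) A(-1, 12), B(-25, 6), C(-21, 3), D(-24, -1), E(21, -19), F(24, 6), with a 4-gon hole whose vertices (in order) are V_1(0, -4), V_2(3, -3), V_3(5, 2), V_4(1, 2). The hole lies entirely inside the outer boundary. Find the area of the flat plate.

Outer boundary:
Apply Gauss's area formula: 2A = Σ (x_i·y_{i+1} − x_{i+1}·y_i), indices taken mod 6.
Σ = (294) + (51) + (93) + (477) + (582) + (294) = 1791
Area = |Σ|/2 = 895.5.
Hole:
Σ = (12) + (21) + (8) + (-4) = 37
Area = |Σ|/2 = 18.5.
Net area = 895.5 − 18.5 = 877.

877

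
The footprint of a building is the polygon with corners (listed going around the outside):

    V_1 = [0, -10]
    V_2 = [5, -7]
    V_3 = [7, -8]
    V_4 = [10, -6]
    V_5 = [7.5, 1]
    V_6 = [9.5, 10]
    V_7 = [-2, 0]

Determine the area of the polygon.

Σ = (50) + (9) + (38) + (55) + (65.5) + (20) + (20) = 257.5
Area = |Σ|/2 = 128.75.

128.75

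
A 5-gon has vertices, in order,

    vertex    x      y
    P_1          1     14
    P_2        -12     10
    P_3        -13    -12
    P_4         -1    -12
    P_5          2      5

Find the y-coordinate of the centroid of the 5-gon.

26/87

Apply Gauss's area formula. First the cross-terms c_i = x_i·y_{i+1} − x_{i+1}·y_i:
  178, 274, 144, 19, 23  ⇒  2A = 638, A = 319.
Then Σ (y_i + y_{i+1})·c_i = 572, so ȳ = 572 / (6·319) = 26/87.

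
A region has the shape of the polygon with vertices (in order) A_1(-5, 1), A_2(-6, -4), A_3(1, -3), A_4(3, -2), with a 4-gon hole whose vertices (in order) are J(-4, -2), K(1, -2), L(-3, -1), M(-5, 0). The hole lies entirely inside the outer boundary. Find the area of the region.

20

Outer boundary:
Apply the surveyor's formula: 2A = Σ (x_i·y_{i+1} − x_{i+1}·y_i), indices taken mod 4.
A_1→A_2: (-5)(-4) − (-6)(1) = 26
A_2→A_3: (-6)(-3) − (1)(-4) = 22
A_3→A_4: (1)(-2) − (3)(-3) = 7
A_4→A_1: (3)(1) − (-5)(-2) = -7
Σ = 48
Area = |Σ|/2 = 24.
Hole:
Apply Gauss's area formula: 2A = Σ (x_i·y_{i+1} − x_{i+1}·y_i), indices taken mod 4.
Σ = (10) + (-7) + (-5) + (10) = 8
Area = |Σ|/2 = 4.
Net area = 24 − 4 = 20.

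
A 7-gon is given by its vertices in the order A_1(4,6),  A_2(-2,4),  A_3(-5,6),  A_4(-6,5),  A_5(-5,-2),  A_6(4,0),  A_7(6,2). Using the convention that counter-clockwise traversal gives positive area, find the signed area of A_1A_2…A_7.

64

Apply Gauss's area formula: 2A = Σ (x_i·y_{i+1} − x_{i+1}·y_i), indices taken mod 7.
Cross-terms: 28, 8, 11, 37, 8, 8, 28  ⇒  Σ = 128
Signed area = Σ/2 = 64 (positive ⇒ counter-clockwise traversal).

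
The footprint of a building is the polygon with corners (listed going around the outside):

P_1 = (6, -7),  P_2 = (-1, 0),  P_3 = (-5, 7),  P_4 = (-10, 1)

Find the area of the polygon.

Σ = (-7) + (-7) + (65) + (64) = 115
Area = |Σ|/2 = 57.5.

57.5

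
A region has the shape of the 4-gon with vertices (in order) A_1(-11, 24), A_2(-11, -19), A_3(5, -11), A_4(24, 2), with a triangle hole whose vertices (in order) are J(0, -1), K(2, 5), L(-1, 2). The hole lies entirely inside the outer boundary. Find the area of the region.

774.5

Outer boundary:
Cross-terms: 473, 216, 274, 598  ⇒  Σ = 1561
Area = |Σ|/2 = 780.5.
Hole:
Σ = (2) + (9) + (1) = 12
Area = |Σ|/2 = 6.
Net area = 780.5 − 6 = 774.5.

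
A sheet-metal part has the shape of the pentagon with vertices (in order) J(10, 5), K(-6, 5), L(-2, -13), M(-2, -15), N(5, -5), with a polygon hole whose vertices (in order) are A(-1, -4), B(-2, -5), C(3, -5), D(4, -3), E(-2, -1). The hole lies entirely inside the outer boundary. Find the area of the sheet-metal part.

Outer boundary:
Apply the surveyor's formula: 2A = Σ (x_i·y_{i+1} − x_{i+1}·y_i), indices taken mod 5.
Σ = (80) + (88) + (4) + (85) + (75) = 332
Area = |Σ|/2 = 166.
Hole:
Apply the shoelace (surveyor's) formula: 2A = Σ (x_i·y_{i+1} − x_{i+1}·y_i), indices taken mod 5.
Σ = (-3) + (25) + (11) + (-10) + (7) = 30
Area = |Σ|/2 = 15.
Net area = 166 − 15 = 151.

151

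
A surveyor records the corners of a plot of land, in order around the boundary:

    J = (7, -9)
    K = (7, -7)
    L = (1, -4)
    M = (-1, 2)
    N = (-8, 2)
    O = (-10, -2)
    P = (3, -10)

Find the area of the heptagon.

Σ = (14) + (-21) + (-2) + (14) + (36) + (106) + (43) = 190
Area = |Σ|/2 = 95.

95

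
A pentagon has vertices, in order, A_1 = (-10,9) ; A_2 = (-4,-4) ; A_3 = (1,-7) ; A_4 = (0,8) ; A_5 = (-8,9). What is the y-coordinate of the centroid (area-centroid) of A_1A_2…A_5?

724/297

Apply the surveyor's formula. First the cross-terms c_i = x_i·y_{i+1} − x_{i+1}·y_i:
  76, 32, 8, 64, 18  ⇒  2A = 198, A = 99.
Then Σ (y_i + y_{i+1})·c_i = 1448, so ȳ = 1448 / (6·99) = 724/297.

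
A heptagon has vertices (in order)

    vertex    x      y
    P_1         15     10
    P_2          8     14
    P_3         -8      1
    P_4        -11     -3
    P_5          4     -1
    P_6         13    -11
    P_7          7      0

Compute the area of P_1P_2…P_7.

212

Apply Gauss's area formula: 2A = Σ (x_i·y_{i+1} − x_{i+1}·y_i), indices taken mod 7.
P_1→P_2: (15)(14) − (8)(10) = 130
P_2→P_3: (8)(1) − (-8)(14) = 120
P_3→P_4: (-8)(-3) − (-11)(1) = 35
P_4→P_5: (-11)(-1) − (4)(-3) = 23
P_5→P_6: (4)(-11) − (13)(-1) = -31
P_6→P_7: (13)(0) − (7)(-11) = 77
P_7→P_1: (7)(10) − (15)(0) = 70
Σ = 424
Area = |Σ|/2 = 212.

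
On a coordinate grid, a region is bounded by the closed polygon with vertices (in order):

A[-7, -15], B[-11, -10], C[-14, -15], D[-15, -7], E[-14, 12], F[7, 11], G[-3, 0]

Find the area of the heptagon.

317.5

Apply Gauss's area formula: 2A = Σ (x_i·y_{i+1} − x_{i+1}·y_i), indices taken mod 7.
Σ = (-95) + (25) + (-127) + (-278) + (-238) + (33) + (45) = -635
Area = |Σ|/2 = 317.5.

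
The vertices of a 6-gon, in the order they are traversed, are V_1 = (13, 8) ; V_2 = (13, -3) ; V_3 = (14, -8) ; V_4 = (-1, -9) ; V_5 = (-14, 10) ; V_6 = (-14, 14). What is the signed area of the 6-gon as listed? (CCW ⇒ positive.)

Σ = (-143) + (-62) + (-134) + (-136) + (-56) + (-294) = -825
Signed area = Σ/2 = -412.5 (negative ⇒ clockwise traversal).

-412.5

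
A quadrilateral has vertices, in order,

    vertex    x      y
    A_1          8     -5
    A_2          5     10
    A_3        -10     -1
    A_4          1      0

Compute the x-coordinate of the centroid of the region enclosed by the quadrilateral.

Apply the surveyor's formula. First the cross-terms c_i = x_i·y_{i+1} − x_{i+1}·y_i:
  105, 95, 1, -5  ⇒  2A = 196, A = 98.
Then Σ (x_i + x_{i+1})·c_i = 836, so x̄ = 836 / (6·98) = 209/147.

209/147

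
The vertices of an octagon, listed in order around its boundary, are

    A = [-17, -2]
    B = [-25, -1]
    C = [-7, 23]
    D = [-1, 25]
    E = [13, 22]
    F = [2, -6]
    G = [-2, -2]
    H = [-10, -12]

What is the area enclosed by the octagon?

Apply Gauss's area formula: 2A = Σ (x_i·y_{i+1} − x_{i+1}·y_i), indices taken mod 8.
Cross-terms: -33, -582, -152, -347, -122, -16, 4, -184  ⇒  Σ = -1432
Area = |Σ|/2 = 716.

716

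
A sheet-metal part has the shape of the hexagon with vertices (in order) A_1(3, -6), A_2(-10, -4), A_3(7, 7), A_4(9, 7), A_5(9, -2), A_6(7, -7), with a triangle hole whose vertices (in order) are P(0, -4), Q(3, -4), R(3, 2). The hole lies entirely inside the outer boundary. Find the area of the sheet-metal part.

Outer boundary:
Σ = (-72) + (-42) + (-14) + (-81) + (-49) + (-21) = -279
Area = |Σ|/2 = 139.5.
Hole:
Apply the shoelace (surveyor's) formula: 2A = Σ (x_i·y_{i+1} − x_{i+1}·y_i), indices taken mod 3.
Cross-terms: 12, 18, -12  ⇒  Σ = 18
Area = |Σ|/2 = 9.
Net area = 139.5 − 9 = 130.5.

130.5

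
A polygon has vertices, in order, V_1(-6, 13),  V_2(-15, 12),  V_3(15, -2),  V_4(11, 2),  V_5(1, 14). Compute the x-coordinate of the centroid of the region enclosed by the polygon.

Apply Gauss's area formula. First the cross-terms c_i = x_i·y_{i+1} − x_{i+1}·y_i:
  123, -150, 52, 152, 97  ⇒  2A = 274, A = 137.
Then Σ (x_i + x_{i+1})·c_i = 108, so x̄ = 108 / (6·137) = 18/137.

18/137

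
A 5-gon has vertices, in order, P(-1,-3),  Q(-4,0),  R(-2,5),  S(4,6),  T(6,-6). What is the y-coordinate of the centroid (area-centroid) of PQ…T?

50/111

Apply Gauss's area formula. First the cross-terms c_i = x_i·y_{i+1} − x_{i+1}·y_i:
  -12, -20, -32, -60, -24  ⇒  2A = -148, A = -74.
Then Σ (y_i + y_{i+1})·c_i = -200, so ȳ = -200 / (6·(-74)) = 50/111.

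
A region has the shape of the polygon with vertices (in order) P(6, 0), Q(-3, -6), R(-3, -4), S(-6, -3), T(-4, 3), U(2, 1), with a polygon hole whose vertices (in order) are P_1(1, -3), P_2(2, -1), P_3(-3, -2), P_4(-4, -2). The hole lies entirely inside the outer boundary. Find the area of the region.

46.5

Outer boundary:
Σ = (-36) + (-6) + (-15) + (-30) + (-10) + (-6) = -103
Area = |Σ|/2 = 51.5.
Hole:
Apply Gauss's area formula: 2A = Σ (x_i·y_{i+1} − x_{i+1}·y_i), indices taken mod 4.
Cross-terms: 5, -7, -2, 14  ⇒  Σ = 10
Area = |Σ|/2 = 5.
Net area = 51.5 − 5 = 46.5.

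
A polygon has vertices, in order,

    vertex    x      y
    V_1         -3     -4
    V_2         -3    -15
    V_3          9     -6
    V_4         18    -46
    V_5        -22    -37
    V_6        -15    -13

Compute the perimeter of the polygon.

148

|V_1V_2| = √((0)² + (-11)²) = √121 = 11
|V_2V_3| = √((12)² + (9)²) = √225 = 15
|V_3V_4| = √((9)² + (-40)²) = √1681 = 41
|V_4V_5| = √((-40)² + (9)²) = √1681 = 41
|V_5V_6| = √((7)² + (24)²) = √625 = 25
|V_6V_1| = √((12)² + (9)²) = √225 = 15
Perimeter = 11 + 15 + 41 + 41 + 25 + 15 = 148.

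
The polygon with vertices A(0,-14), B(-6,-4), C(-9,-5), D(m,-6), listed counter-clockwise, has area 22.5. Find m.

-9

The doubled signed area Σ (x_i y_{i+1} − x_{i+1} y_i) is linear in m.
With m=0 it equals -36; the coefficient of m is -9 (from the two edges through D).
So -9·m + -36 = 2·22.5 = 45 ⇒ m = -9.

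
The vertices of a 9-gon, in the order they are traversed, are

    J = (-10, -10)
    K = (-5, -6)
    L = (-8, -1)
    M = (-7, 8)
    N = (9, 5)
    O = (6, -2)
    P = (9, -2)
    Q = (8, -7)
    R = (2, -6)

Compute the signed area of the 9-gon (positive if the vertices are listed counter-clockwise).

-207

Σ = (10) + (-43) + (-71) + (-107) + (-48) + (6) + (-47) + (-34) + (-80) = -414
Signed area = Σ/2 = -207 (negative ⇒ clockwise traversal).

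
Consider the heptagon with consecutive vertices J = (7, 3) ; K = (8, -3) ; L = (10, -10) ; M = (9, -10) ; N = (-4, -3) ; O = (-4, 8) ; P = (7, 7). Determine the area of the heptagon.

164

Apply the shoelace formula: 2A = Σ (x_i·y_{i+1} − x_{i+1}·y_i), indices taken mod 7.
Σ = (-45) + (-50) + (-10) + (-67) + (-44) + (-84) + (-28) = -328
Area = |Σ|/2 = 164.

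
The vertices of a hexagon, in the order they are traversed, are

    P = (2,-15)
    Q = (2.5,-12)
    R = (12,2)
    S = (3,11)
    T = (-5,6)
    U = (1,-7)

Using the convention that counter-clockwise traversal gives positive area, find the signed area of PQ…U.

194.75

Apply the shoelace (surveyor's) formula: 2A = Σ (x_i·y_{i+1} − x_{i+1}·y_i), indices taken mod 6.
P→Q: (2)(-12) − (2.5)(-15) = 13.5
Q→R: (2.5)(2) − (12)(-12) = 149
R→S: (12)(11) − (3)(2) = 126
S→T: (3)(6) − (-5)(11) = 73
T→U: (-5)(-7) − (1)(6) = 29
U→P: (1)(-15) − (2)(-7) = -1
Σ = 389.5
Signed area = Σ/2 = 194.75 (positive ⇒ counter-clockwise traversal).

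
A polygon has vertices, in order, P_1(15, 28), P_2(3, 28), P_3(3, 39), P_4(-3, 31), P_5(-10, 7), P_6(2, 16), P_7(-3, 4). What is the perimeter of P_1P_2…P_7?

|P_1P_2| = √((-12)² + (0)²) = √144 = 12
|P_2P_3| = √((0)² + (11)²) = √121 = 11
|P_3P_4| = √((-6)² + (-8)²) = √100 = 10
|P_4P_5| = √((-7)² + (-24)²) = √625 = 25
|P_5P_6| = √((12)² + (9)²) = √225 = 15
|P_6P_7| = √((-5)² + (-12)²) = √169 = 13
|P_7P_1| = √((18)² + (24)²) = √900 = 30
Perimeter = 12 + 11 + 10 + 25 + 15 + 13 + 30 = 116.

116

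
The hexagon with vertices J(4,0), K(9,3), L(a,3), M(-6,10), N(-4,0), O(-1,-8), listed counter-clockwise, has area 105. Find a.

7

The doubled signed area Σ (x_i y_{i+1} − x_{i+1} y_i) is linear in a.
With a=0 it equals 161; the coefficient of a is 7 (from the two edges through L).
So 7·a + 161 = 2·105 = 210 ⇒ a = 7.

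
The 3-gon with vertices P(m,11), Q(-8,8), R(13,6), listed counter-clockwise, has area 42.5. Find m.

3

Write out the shoelace sum; only the two edges meeting at P involve m:
2·Area = [(13·11 − m·6) + (m·8 − (-8)·11)] + -152
       = 2·m + 79 = 85
⇒ m = 3.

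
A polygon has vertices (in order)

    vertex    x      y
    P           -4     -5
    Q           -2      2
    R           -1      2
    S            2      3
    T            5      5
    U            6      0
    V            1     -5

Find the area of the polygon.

58.5

Cross-terms: -18, -2, -7, -5, -30, -30, -25  ⇒  Σ = -117
Area = |Σ|/2 = 58.5.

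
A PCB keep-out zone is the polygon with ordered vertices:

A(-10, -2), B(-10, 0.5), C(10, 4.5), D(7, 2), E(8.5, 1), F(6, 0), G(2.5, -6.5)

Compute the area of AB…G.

Σ = (-25) + (-50) + (-11.5) + (-10) + (-6) + (-39) + (-70) = -211.5
Area = |Σ|/2 = 105.75.

105.75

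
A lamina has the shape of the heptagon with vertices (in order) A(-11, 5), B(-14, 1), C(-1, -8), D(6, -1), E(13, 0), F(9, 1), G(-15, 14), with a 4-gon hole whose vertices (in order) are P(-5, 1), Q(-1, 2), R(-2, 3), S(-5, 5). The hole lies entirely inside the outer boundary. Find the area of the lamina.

Outer boundary:
A→B: (-11)(1) − (-14)(5) = 59
B→C: (-14)(-8) − (-1)(1) = 113
C→D: (-1)(-1) − (6)(-8) = 49
D→E: (6)(0) − (13)(-1) = 13
E→F: (13)(1) − (9)(0) = 13
F→G: (9)(14) − (-15)(1) = 141
G→A: (-15)(5) − (-11)(14) = 79
Σ = 467
Area = |Σ|/2 = 233.5.
Hole:
Apply Gauss's area formula: 2A = Σ (x_i·y_{i+1} − x_{i+1}·y_i), indices taken mod 4.
P→Q: (-5)(2) − (-1)(1) = -9
Q→R: (-1)(3) − (-2)(2) = 1
R→S: (-2)(5) − (-5)(3) = 5
S→P: (-5)(1) − (-5)(5) = 20
Σ = 17
Area = |Σ|/2 = 8.5.
Net area = 233.5 − 8.5 = 225.

225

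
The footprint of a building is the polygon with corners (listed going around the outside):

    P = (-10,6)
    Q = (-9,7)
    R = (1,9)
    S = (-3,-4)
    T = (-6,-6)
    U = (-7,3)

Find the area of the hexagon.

Apply the shoelace formula: 2A = Σ (x_i·y_{i+1} − x_{i+1}·y_i), indices taken mod 6.
Σ = (-16) + (-88) + (23) + (-6) + (-60) + (-12) = -159
Area = |Σ|/2 = 79.5.

79.5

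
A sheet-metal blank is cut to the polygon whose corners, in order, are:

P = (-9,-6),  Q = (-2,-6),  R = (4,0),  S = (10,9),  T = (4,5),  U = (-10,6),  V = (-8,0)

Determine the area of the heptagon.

143

Σ = (42) + (24) + (36) + (14) + (74) + (48) + (48) = 286
Area = |Σ|/2 = 143.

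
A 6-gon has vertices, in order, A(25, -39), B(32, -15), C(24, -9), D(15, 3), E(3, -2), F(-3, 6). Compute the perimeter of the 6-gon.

126

|AB| = √((7)² + (24)²) = √625 = 25
|BC| = √((-8)² + (6)²) = √100 = 10
|CD| = √((-9)² + (12)²) = √225 = 15
|DE| = √((-12)² + (-5)²) = √169 = 13
|EF| = √((-6)² + (8)²) = √100 = 10
|FA| = √((28)² + (-45)²) = √2809 = 53
Perimeter = 25 + 10 + 15 + 13 + 10 + 53 = 126.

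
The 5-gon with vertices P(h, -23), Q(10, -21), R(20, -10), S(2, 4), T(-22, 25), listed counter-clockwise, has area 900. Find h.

Write out the shoelace sum; only the two edges meeting at P involve h:
2·Area = [((-22)·(-23) − h·25) + (h·(-21) − 10·(-23))] + 558
       = -46·h + 1294 = 1800
⇒ h = -11.

-11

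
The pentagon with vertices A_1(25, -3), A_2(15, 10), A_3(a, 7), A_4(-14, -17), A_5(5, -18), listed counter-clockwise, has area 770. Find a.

-10

The doubled signed area Σ (x_i y_{i+1} − x_{i+1} y_i) is linear in a.
With a=0 it equals 1270; the coefficient of a is -27 (from the two edges through A_3).
So -27·a + 1270 = 2·770 = 1540 ⇒ a = -10.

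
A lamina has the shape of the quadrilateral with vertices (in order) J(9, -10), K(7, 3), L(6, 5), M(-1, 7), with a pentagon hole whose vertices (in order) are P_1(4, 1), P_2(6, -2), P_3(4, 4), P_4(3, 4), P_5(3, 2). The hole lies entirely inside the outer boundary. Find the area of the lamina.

48.5

Outer boundary:
Apply Gauss's area formula: 2A = Σ (x_i·y_{i+1} − x_{i+1}·y_i), indices taken mod 4.
Σ = (97) + (17) + (47) + (-53) = 108
Area = |Σ|/2 = 54.
Hole:
Σ = (-14) + (32) + (4) + (-6) + (-5) = 11
Area = |Σ|/2 = 5.5.
Net area = 54 − 5.5 = 48.5.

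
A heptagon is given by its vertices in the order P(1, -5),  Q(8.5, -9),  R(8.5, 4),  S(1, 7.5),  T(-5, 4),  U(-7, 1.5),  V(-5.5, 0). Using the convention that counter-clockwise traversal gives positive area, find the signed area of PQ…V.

Cross-terms: 33.5, 110.5, 59.75, 41.5, 20.5, 8.25, 27.5  ⇒  Σ = 301.5
Signed area = Σ/2 = 150.75 (positive ⇒ counter-clockwise traversal).

150.75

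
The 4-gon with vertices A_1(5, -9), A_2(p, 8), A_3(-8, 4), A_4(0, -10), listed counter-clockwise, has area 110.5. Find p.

Write out the shoelace sum; only the two edges meeting at A_2 involve p:
2·Area = [(5·8 − p·(-9)) + (p·4 − (-8)·8)] + 130
       = 13·p + 234 = 221
⇒ p = -1.

-1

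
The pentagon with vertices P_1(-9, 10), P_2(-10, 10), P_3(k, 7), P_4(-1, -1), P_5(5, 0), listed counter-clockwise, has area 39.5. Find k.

-7

The doubled signed area Σ (x_i y_{i+1} − x_{i+1} y_i) is linear in k.
With k=0 it equals 2; the coefficient of k is -11 (from the two edges through P_3).
So -11·k + 2 = 2·39.5 = 79 ⇒ k = -7.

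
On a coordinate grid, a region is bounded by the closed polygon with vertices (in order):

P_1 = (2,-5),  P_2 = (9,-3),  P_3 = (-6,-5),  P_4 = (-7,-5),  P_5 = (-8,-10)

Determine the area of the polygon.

30.5

Apply the surveyor's formula: 2A = Σ (x_i·y_{i+1} − x_{i+1}·y_i), indices taken mod 5.
Cross-terms: 39, -63, -5, 30, 60  ⇒  Σ = 61
Area = |Σ|/2 = 30.5.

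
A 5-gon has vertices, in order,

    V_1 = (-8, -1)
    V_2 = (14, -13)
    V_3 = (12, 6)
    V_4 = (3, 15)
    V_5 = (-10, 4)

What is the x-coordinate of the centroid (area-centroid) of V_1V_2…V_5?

624/181

Apply the shoelace formula. First the cross-terms c_i = x_i·y_{i+1} − x_{i+1}·y_i:
  118, 240, 162, 162, 42  ⇒  2A = 724, A = 362.
Then Σ (x_i + x_{i+1})·c_i = 7488, so x̄ = 7488 / (6·362) = 624/181.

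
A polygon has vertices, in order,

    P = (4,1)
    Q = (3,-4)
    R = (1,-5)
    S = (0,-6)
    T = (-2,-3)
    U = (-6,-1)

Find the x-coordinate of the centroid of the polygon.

3/22

Apply the surveyor's formula. First the cross-terms c_i = x_i·y_{i+1} − x_{i+1}·y_i:
  -19, -11, -6, -12, -16, -2  ⇒  2A = -66, A = -33.
Then Σ (x_i + x_{i+1})·c_i = -27, so x̄ = -27 / (6·(-33)) = 3/22.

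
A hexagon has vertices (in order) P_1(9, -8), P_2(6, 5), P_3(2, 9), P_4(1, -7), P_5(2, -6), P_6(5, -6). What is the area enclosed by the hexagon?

Cross-terms: 93, 44, -23, 8, 18, 14  ⇒  Σ = 154
Area = |Σ|/2 = 77.

77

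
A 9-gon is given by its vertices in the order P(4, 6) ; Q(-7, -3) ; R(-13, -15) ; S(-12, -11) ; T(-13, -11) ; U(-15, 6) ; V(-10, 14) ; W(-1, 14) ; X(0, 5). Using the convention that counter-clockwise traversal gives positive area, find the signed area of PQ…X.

-248

Apply the shoelace formula: 2A = Σ (x_i·y_{i+1} − x_{i+1}·y_i), indices taken mod 9.
Cross-terms: 30, 66, -37, -11, -243, -150, -126, -5, -20  ⇒  Σ = -496
Signed area = Σ/2 = -248 (negative ⇒ clockwise traversal).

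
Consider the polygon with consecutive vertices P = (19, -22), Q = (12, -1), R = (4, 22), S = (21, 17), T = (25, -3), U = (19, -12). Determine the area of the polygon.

Apply the shoelace (surveyor's) formula: 2A = Σ (x_i·y_{i+1} − x_{i+1}·y_i), indices taken mod 6.
Cross-terms: 245, 268, -394, -488, -243, -190  ⇒  Σ = -802
Area = |Σ|/2 = 401.

401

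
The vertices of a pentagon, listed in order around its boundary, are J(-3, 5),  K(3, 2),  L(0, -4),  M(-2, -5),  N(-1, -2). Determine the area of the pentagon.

26.5

Apply the shoelace formula: 2A = Σ (x_i·y_{i+1} − x_{i+1}·y_i), indices taken mod 5.
J→K: (-3)(2) − (3)(5) = -21
K→L: (3)(-4) − (0)(2) = -12
L→M: (0)(-5) − (-2)(-4) = -8
M→N: (-2)(-2) − (-1)(-5) = -1
N→J: (-1)(5) − (-3)(-2) = -11
Σ = -53
Area = |Σ|/2 = 26.5.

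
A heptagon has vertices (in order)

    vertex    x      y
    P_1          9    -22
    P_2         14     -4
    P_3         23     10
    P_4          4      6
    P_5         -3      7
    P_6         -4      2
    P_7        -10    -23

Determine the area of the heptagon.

Σ = (272) + (232) + (98) + (46) + (22) + (112) + (427) = 1209
Area = |Σ|/2 = 604.5.

604.5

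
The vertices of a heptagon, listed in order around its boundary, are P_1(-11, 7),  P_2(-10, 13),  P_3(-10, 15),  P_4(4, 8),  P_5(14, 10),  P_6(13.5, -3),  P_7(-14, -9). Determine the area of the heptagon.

Apply the shoelace (surveyor's) formula: 2A = Σ (x_i·y_{i+1} − x_{i+1}·y_i), indices taken mod 7.
Σ = (-73) + (-20) + (-140) + (-72) + (-177) + (-163.5) + (-197) = -842.5
Area = |Σ|/2 = 421.25.

421.25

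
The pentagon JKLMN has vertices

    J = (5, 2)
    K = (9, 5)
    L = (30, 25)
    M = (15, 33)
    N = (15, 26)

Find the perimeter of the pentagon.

84

|JK| = √((4)² + (3)²) = √25 = 5
|KL| = √((21)² + (20)²) = √841 = 29
|LM| = √((-15)² + (8)²) = √289 = 17
|MN| = √((0)² + (-7)²) = √49 = 7
|NJ| = √((-10)² + (-24)²) = √676 = 26
Perimeter = 5 + 29 + 17 + 7 + 26 = 84.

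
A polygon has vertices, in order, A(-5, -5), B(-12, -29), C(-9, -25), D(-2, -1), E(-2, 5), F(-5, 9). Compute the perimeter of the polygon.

|AB| = √((-7)² + (-24)²) = √625 = 25
|BC| = √((3)² + (4)²) = √25 = 5
|CD| = √((7)² + (24)²) = √625 = 25
|DE| = √((0)² + (6)²) = √36 = 6
|EF| = √((-3)² + (4)²) = √25 = 5
|FA| = √((0)² + (-14)²) = √196 = 14
Perimeter = 25 + 5 + 25 + 6 + 5 + 14 = 80.

80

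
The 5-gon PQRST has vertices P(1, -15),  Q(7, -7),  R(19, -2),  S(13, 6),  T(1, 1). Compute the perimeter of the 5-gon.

|PQ| = √((6)² + (8)²) = √100 = 10
|QR| = √((12)² + (5)²) = √169 = 13
|RS| = √((-6)² + (8)²) = √100 = 10
|ST| = √((-12)² + (-5)²) = √169 = 13
|TP| = √((0)² + (-16)²) = √256 = 16
Perimeter = 10 + 13 + 10 + 13 + 16 = 62.

62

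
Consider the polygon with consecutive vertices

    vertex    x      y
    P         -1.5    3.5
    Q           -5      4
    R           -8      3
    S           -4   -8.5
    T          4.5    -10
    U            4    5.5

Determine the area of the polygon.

136.875

Apply the surveyor's formula: 2A = Σ (x_i·y_{i+1} − x_{i+1}·y_i), indices taken mod 6.
Σ = (11.5) + (17) + (80) + (78.25) + (64.75) + (22.25) = 273.75
Area = |Σ|/2 = 136.875.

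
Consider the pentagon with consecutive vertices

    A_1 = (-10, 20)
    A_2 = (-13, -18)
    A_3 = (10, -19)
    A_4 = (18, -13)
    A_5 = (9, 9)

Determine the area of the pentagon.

Cross-terms: 440, 427, 212, 279, 270  ⇒  Σ = 1628
Area = |Σ|/2 = 814.

814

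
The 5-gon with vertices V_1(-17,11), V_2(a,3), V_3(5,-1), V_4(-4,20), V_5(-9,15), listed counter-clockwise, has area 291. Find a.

-23

The doubled signed area Σ (x_i y_{i+1} − x_{i+1} y_i) is linear in a.
With a=0 it equals 306; the coefficient of a is -12 (from the two edges through V_2).
So -12·a + 306 = 2·291 = 582 ⇒ a = -23.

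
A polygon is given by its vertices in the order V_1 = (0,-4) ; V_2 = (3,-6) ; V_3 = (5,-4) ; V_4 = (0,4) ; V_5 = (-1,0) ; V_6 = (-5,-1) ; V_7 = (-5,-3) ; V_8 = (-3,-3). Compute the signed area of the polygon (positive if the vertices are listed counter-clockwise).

41.5

Apply the shoelace formula: 2A = Σ (x_i·y_{i+1} − x_{i+1}·y_i), indices taken mod 8.
V_1→V_2: (0)(-6) − (3)(-4) = 12
V_2→V_3: (3)(-4) − (5)(-6) = 18
V_3→V_4: (5)(4) − (0)(-4) = 20
V_4→V_5: (0)(0) − (-1)(4) = 4
V_5→V_6: (-1)(-1) − (-5)(0) = 1
V_6→V_7: (-5)(-3) − (-5)(-1) = 10
V_7→V_8: (-5)(-3) − (-3)(-3) = 6
V_8→V_1: (-3)(-4) − (0)(-3) = 12
Σ = 83
Signed area = Σ/2 = 41.5 (positive ⇒ counter-clockwise traversal).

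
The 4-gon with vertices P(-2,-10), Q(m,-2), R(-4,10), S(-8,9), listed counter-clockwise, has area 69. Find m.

0

Write out the shoelace sum; only the two edges meeting at Q involve m:
2·Area = [((-2)·(-2) − m·(-10)) + (m·10 − (-4)·(-2))] + 142
       = 20·m + 138 = 138
⇒ m = 0.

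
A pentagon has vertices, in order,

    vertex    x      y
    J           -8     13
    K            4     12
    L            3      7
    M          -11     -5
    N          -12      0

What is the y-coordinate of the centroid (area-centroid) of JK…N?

88/15

Apply the shoelace (surveyor's) formula. First the cross-terms c_i = x_i·y_{i+1} − x_{i+1}·y_i:
  -148, -8, 62, -60, -156  ⇒  2A = -310, A = -155.
Then Σ (y_i + y_{i+1})·c_i = -5456, so ȳ = -5456 / (6·(-155)) = 88/15.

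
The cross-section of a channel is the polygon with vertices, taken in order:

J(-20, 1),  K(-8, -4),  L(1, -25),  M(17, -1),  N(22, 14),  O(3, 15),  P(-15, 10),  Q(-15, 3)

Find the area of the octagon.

Apply the shoelace (surveyor's) formula: 2A = Σ (x_i·y_{i+1} − x_{i+1}·y_i), indices taken mod 8.
Cross-terms: 88, 204, 424, 260, 288, 255, 105, 45  ⇒  Σ = 1669
Area = |Σ|/2 = 834.5.

834.5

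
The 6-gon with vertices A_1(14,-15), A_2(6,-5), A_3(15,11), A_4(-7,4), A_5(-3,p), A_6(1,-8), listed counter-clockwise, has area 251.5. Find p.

-9

Write out the shoelace sum; only the two edges meeting at A_5 involve p:
2·Area = [((-7)·p − (-3)·4) + ((-3)·(-8) − 1·p)] + 395
       = -8·p + 431 = 503
⇒ p = -9.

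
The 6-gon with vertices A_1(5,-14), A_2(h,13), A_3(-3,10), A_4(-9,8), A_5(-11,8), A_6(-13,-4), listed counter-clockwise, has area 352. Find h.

Write out the shoelace sum; only the two edges meeting at A_2 involve h:
2·Area = [(5·13 − h·(-14)) + (h·10 − (-3)·13)] + 432
       = 24·h + 536 = 704
⇒ h = 7.

7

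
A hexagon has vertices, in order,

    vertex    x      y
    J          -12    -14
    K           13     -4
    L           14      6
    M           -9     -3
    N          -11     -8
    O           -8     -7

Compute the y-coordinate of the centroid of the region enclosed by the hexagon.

Apply Gauss's area formula. First the cross-terms c_i = x_i·y_{i+1} − x_{i+1}·y_i:
  230, 134, 12, 39, 13, 28  ⇒  2A = 456, A = 228.
Then Σ (y_i + y_{i+1})·c_i = -5048, so ȳ = -5048 / (6·228) = -631/171.

-631/171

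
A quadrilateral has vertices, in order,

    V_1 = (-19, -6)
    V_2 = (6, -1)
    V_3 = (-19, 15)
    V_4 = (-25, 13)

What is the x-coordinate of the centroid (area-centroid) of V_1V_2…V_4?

Apply the surveyor's formula. First the cross-terms c_i = x_i·y_{i+1} − x_{i+1}·y_i:
  55, 71, 128, 397  ⇒  2A = 651, A = 325.5.
Then Σ (x_i + x_{i+1})·c_i = -24738, so x̄ = -24738 / (6·325.5) = -38/3.

-38/3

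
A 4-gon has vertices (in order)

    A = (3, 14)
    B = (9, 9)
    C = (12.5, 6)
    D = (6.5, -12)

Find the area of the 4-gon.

109.75

Apply the shoelace formula: 2A = Σ (x_i·y_{i+1} − x_{i+1}·y_i), indices taken mod 4.
Cross-terms: -99, -58.5, -189, 127  ⇒  Σ = -219.5
Area = |Σ|/2 = 109.75.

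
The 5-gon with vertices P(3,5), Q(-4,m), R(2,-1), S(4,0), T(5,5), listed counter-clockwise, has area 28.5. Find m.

Write out the shoelace sum; only the two edges meeting at Q involve m:
2·Area = [(3·m − (-4)·5) + ((-4)·(-1) − 2·m)] + 34
       = 1·m + 58 = 57
⇒ m = -1.

-1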